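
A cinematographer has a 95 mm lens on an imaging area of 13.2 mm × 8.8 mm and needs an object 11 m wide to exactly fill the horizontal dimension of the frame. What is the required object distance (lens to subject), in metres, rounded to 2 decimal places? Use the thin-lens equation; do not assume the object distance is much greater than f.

79.26 m

W: 11 m = 11000 mm.
Magnification m = w/W = dᵢ/dₒ; combined with 1/f = 1/dₒ + 1/dᵢ this gives dₒ = f·(1 + W/w).
dₒ = 95 mm × (1 + 11000/13.2) = 95 × 834.3333 ≈ 79261.667 mm = 79.2617 m.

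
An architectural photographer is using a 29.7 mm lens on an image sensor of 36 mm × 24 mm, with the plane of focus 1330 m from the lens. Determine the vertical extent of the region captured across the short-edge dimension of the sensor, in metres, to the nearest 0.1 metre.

1074.7 m

dₒ: 1330 m = 1.33e+06 mm.
Similar triangles through the lens centre give W/dₒ = h/dᵢ; with 1/f = 1/dₒ + 1/dᵢ this gives W = h·(dₒ − f)/f.
W = 24 mm × (1.33e+06 − 29.7) / 29.7 = 24 × 44780.1448 ≈ 1074723.475 mm = 1074.72 m.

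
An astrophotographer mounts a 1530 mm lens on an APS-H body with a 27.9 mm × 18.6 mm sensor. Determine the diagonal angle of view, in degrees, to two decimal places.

Sensor diagonal = √(27.9² + 18.6²) = √1124.3700 ≈ 33.5316 mm.
Angle of view α = 2·arctan(d/2f) with d = 33.5316 mm and f = 1530 mm.
d/2f = 0.01096; arctan(0.01096) ≈ 0.6278°, so α ≈ 1.2556°.

1.26°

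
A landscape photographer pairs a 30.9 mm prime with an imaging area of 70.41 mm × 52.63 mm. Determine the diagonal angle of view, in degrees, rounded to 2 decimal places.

109.78°

Sensor diagonal = √(70.41² + 52.63²) = √7727.4850 ≈ 87.9061 mm.
Angle of view α = 2·arctan(d/2f) with d = 87.9061 mm and f = 30.9 mm.
d/2f = 1.42243; arctan(1.42243) ≈ 54.8919°, so α ≈ 109.7838°.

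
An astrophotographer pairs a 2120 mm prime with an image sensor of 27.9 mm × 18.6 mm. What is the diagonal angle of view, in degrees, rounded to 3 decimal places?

0.906°

Sensor diagonal = √(27.9² + 18.6²) = √1124.3700 ≈ 33.5316 mm.
Angle of view α = 2·arctan(d/2f) with d = 33.5316 mm and f = 2120 mm.
d/2f = 0.00791; arctan(0.00791) ≈ 0.4531°, so α ≈ 0.9062°.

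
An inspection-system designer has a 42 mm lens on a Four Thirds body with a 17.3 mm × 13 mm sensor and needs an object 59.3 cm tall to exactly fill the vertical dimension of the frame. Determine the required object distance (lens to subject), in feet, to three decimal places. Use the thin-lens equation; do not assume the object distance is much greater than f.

6.423 ft

W: 59.3 cm = 593 mm.
Magnification m = h/W = dᵢ/dₒ; combined with 1/f = 1/dₒ + 1/dᵢ this gives dₒ = f·(1 + W/h).
dₒ = 42 mm × (1 + 593/13) = 42 × 46.6154 ≈ 1957.846 mm = 1957.846/304.8 ft = 6.42338 ft.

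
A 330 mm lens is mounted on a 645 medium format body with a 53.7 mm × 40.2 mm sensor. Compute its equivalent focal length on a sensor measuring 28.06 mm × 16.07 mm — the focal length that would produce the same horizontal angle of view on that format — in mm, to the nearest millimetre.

Equal angle of view means equal width/f ratio, so f₂ = f₁ · (width₂/width₁) = 330 × 28.06/53.7.
f₂ = 330 × 0.52253 ≈ 172.436 mm.

172 mm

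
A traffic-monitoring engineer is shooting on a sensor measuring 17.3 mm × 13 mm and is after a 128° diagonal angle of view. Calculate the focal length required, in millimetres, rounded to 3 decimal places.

Sensor diagonal = √(17.3² + 13²) = √468.2900 ≈ 21.6400 mm.
From α = 2·arctan(d/2f) we get f = d / (2·tan(α/2)).
With d = 21.6400 mm and α/2 = 64°, tan(α/2) ≈ 2.05030, so f ≈ 21.6400 / 4.10061 ≈ 5.2773 mm.

5.277 mm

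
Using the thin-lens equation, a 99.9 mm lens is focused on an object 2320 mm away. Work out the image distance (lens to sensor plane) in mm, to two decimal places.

1/dᵢ = 1/f − 1/dₒ = 1/99.9 − 1/2320 = 0.0095790 mm⁻¹.
dᵢ = 1/0.0095790 ≈ 104.3953 mm.

104.40 mm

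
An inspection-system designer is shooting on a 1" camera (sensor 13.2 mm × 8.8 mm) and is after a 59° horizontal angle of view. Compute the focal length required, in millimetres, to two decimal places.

From α = 2·arctan(w/2f) we get f = w / (2·tan(α/2)).
With w = 13.2 mm and α/2 = 29.5°, tan(α/2) ≈ 0.56577, so f ≈ 13.2 / 1.13155 ≈ 11.6655 mm.

11.67 mm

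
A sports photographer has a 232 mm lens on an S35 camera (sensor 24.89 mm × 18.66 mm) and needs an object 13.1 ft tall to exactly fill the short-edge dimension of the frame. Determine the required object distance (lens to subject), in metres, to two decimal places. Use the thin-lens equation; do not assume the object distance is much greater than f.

49.88 m

W: 13.1 ft × 304.8 mm/ft = 3992.88 mm.
Magnification m = h/W = dᵢ/dₒ; combined with 1/f = 1/dₒ + 1/dᵢ this gives dₒ = f·(1 + W/h).
dₒ = 232 mm × (1 + 3992.88/18.66) = 232 × 214.9807 ≈ 49875.523 mm = 49.8755 m.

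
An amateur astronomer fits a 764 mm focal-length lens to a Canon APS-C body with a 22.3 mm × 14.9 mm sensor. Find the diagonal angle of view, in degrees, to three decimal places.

2.011°

Sensor diagonal = √(22.3² + 14.9²) = √719.3000 ≈ 26.8198 mm.
Angle of view α = 2·arctan(d/2f) with d = 26.8198 mm and f = 764 mm.
d/2f = 0.01755; arctan(0.01755) ≈ 1.0056°, so α ≈ 2.0111°.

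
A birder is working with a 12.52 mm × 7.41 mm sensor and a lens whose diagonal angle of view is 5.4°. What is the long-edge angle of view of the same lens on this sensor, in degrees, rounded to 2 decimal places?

4.65°

Sensor diagonal = √(12.52² + 7.41²) = √211.6585 ≈ 14.5485 mm.
From the diagonal AOV: f = 14.5485 / (2·tan(2.7°)) = 14.5485 / 0.09432 ≈ 154.2500 mm.
Long-edge AOV = 2·arctan(12.52 / (2 × 154.2500)) = 2·arctan(0.04058) ≈ 4.6480°.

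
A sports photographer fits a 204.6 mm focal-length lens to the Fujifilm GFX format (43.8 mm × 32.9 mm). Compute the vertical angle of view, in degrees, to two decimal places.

Angle of view α = 2·arctan(h/2f) with h = 32.9 mm and f = 204.6 mm.
h/2f = 0.08040; arctan(0.08040) ≈ 4.5967°, so α ≈ 9.1935°.

9.19°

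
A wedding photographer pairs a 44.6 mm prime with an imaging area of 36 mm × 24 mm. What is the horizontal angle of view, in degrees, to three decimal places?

43.957°

Angle of view α = 2·arctan(w/2f) with w = 36 mm and f = 44.6 mm.
w/2f = 0.40359; arctan(0.40359) ≈ 21.9784°, so α ≈ 43.9568°.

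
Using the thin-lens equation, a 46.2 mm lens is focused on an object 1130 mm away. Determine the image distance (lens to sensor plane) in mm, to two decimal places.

1/dᵢ = 1/f − 1/dₒ = 1/46.2 − 1/1130 = 0.0207601 mm⁻¹.
dᵢ = 1/0.0207601 ≈ 48.1694 mm.

48.17 mm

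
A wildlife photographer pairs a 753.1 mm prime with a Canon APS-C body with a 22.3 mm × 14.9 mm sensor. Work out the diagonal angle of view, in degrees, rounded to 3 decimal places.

Sensor diagonal = √(22.3² + 14.9²) = √719.3000 ≈ 26.8198 mm.
Angle of view α = 2·arctan(d/2f) with d = 26.8198 mm and f = 753.1 mm.
d/2f = 0.01781; arctan(0.01781) ≈ 1.0201°, so α ≈ 2.0402°.

2.040°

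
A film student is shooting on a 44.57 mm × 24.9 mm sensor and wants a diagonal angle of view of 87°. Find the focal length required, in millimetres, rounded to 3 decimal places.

Sensor diagonal = √(44.57² + 24.9²) = √2606.4949 ≈ 51.0538 mm.
From α = 2·arctan(d/2f) we get f = d / (2·tan(α/2)).
With d = 51.0538 mm and α/2 = 43.5°, tan(α/2) ≈ 0.94896, so f ≈ 51.0538 / 1.89793 ≈ 26.8998 mm.

26.900 mm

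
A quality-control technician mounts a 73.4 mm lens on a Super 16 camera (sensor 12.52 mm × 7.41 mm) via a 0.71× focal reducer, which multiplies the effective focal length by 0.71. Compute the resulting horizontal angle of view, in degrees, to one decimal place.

13.7°

Effective focal length f = 73.4 × 0.71 = 52.114 mm.
α = 2·arctan(12.52 / (2 × 52.114)) = 2·arctan(0.12012) ≈ 13.6992°.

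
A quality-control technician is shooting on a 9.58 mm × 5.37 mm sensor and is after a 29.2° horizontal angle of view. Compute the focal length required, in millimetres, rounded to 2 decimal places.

From α = 2·arctan(w/2f) we get f = w / (2·tan(α/2)).
With w = 9.58 mm and α/2 = 14.6°, tan(α/2) ≈ 0.26048, so f ≈ 9.58 / 0.52096 ≈ 18.3891 mm.

18.39 mm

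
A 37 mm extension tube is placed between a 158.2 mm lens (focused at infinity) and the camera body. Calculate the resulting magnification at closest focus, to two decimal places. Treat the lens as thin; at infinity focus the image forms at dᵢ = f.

0.23×

The tube moves the image plane from f to f + e, so dᵢ = 158.2 + 37 = 195.2 mm. Focus is achieved when 1/f = 1/dₒ + 1/dᵢ, giving dₒ = 1/(1/f − 1/(f+e)).
Magnification m = dᵢ/dₒ = (f+e)·(1/f − 1/(f+e)) = e/f = 37/158.2 ≈ 0.2339.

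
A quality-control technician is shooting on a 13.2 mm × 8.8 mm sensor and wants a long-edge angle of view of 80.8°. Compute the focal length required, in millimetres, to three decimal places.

From α = 2·arctan(w/2f) we get f = w / (2·tan(α/2)).
With w = 13.2 mm and α/2 = 40.4°, tan(α/2) ≈ 0.85107, so f ≈ 13.2 / 1.70213 ≈ 7.7550 mm.

7.755 mm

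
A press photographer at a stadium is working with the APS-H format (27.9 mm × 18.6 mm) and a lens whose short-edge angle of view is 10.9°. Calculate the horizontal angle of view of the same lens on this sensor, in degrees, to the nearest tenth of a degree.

From the short-edge AOV: f = 18.6 / (2·tan(5.45°)) = 18.6 / 0.19082 ≈ 97.4757 mm.
Horizontal AOV = 2·arctan(27.9 / (2 × 97.4757)) = 2·arctan(0.14311) ≈ 16.2889°.

16.3°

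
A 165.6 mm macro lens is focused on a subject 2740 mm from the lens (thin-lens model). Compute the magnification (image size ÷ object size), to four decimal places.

0.0643×

Thin lens: 1/f = 1/dₒ + 1/dᵢ → 1/dᵢ = 1/165.6 − 1/2740 = 0.0056737 mm⁻¹, so dᵢ ≈ 176.2523 mm.
Magnification m = dᵢ/dₒ = 176.2523/2740 ≈ 0.06433.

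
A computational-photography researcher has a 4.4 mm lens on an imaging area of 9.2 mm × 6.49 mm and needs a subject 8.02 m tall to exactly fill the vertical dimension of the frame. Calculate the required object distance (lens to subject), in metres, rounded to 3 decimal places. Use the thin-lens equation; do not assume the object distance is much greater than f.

5.442 m

W: 8.02 m = 8020 mm.
Magnification m = h/W = dᵢ/dₒ; combined with 1/f = 1/dₒ + 1/dᵢ this gives dₒ = f·(1 + W/h).
dₒ = 4.4 mm × (1 + 8020/6.49) = 4.4 × 1236.7473 ≈ 5441.688 mm = 5.44169 m.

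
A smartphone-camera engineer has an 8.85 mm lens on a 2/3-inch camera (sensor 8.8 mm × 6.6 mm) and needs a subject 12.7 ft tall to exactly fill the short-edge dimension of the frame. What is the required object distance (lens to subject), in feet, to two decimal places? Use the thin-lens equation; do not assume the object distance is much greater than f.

W: 12.7 ft × 304.8 mm/ft = 3870.96 mm.
Magnification m = h/W = dᵢ/dₒ; combined with 1/f = 1/dₒ + 1/dᵢ this gives dₒ = f·(1 + W/h).
dₒ = 8.85 mm × (1 + 3870.96/6.6) = 8.85 × 587.5091 ≈ 5199.455 mm = 5199.455/304.8 ft = 17.0586 ft.

17.06 ft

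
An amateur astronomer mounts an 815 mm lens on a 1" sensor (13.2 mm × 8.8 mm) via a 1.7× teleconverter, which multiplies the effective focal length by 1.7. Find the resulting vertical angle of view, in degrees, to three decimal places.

Effective focal length f = 815 × 1.7 = 1385.5 mm.
α = 2·arctan(8.8 / (2 × 1385.5)) = 2·arctan(0.00318) ≈ 0.3639°.

0.364°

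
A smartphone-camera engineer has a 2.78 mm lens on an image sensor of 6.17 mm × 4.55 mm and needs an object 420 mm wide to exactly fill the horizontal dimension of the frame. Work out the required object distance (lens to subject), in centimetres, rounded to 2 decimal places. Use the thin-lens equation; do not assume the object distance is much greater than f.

19.20 cm

Magnification m = w/W = dᵢ/dₒ; combined with 1/f = 1/dₒ + 1/dᵢ this gives dₒ = f·(1 + W/w).
dₒ = 2.78 mm × (1 + 420/6.17) = 2.78 × 69.0713 ≈ 192.018 mm = 19.2018 cm.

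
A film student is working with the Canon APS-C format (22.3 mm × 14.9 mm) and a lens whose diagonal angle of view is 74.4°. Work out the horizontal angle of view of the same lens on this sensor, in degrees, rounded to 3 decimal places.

Sensor diagonal = √(22.3² + 14.9²) = √719.3000 ≈ 26.8198 mm.
From the diagonal AOV: f = 26.8198 / (2·tan(37.2°)) = 26.8198 / 1.51808 ≈ 17.6669 mm.
Horizontal AOV = 2·arctan(22.3 / (2 × 17.6669)) = 2·arctan(0.63112) ≈ 64.5141°.

64.514°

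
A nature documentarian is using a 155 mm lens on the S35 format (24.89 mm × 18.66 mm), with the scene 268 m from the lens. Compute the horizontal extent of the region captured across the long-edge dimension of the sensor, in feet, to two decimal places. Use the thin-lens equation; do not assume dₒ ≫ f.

dₒ: 268 m = 268000 mm.
Similar triangles through the lens centre give W/dₒ = w/dᵢ; with 1/f = 1/dₒ + 1/dᵢ this gives W = w·(dₒ − f)/f.
W = 24.89 mm × (268000 − 155) / 155 = 24.89 × 1728.0323 ≈ 43010.723 mm = 43010.723/304.8 ft = 141.111 ft.

141.11 ft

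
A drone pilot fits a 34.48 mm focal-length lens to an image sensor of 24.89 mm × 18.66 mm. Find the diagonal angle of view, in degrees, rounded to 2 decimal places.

Sensor diagonal = √(24.89² + 18.66²) = √967.7077 ≈ 31.1080 mm.
Angle of view α = 2·arctan(d/2f) with d = 31.1080 mm and f = 34.48 mm.
d/2f = 0.45110; arctan(0.45110) ≈ 24.2802°, so α ≈ 48.5605°.

48.56°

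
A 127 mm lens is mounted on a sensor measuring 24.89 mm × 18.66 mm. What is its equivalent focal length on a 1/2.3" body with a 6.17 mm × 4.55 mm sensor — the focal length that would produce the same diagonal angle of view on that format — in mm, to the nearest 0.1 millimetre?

31.3 mm

Sensor diagonal = √(24.89² + 18.66²) = √967.7077 ≈ 31.1080 mm.
Sensor diagonal = √(6.17² + 4.55²) = √58.7714 ≈ 7.6663 mm.
Equal angle of view means equal diagonal/f ratio, so f₂ = f₁ · (diagonal₂/diagonal₁) = 127 × 7.6663/31.1080.
f₂ = 127 × 0.24644 ≈ 31.298 mm.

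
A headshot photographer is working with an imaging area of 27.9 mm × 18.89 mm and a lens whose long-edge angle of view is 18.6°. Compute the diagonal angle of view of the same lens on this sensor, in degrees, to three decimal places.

22.373°

From the long-edge AOV: f = 27.9 / (2·tan(9.3°)) = 27.9 / 0.32751 ≈ 85.1876 mm.
Sensor diagonal = √(27.9² + 18.89²) = √1135.2421 ≈ 33.6934 mm.
Diagonal AOV = 2·arctan(33.6934 / (2 × 85.1876)) = 2·arctan(0.19776) ≈ 22.3729°.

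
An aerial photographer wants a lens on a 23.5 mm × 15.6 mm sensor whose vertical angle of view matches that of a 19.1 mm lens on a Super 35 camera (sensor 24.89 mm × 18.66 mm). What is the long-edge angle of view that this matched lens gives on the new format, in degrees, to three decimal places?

Equal vertical AOV ⇒ f₂ = f₁ · 15.6/18.66 = 19.1 × 0.83601 ≈ 15.9678 mm.
Long-edge AOV on the new format = 2·arctan(23.5 / (2 × 15.9678)) = 2·arctan(0.73585) ≈ 72.6953°.

72.695°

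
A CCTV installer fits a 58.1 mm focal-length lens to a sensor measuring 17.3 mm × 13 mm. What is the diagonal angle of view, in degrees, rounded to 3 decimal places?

21.099°

Sensor diagonal = √(17.3² + 13²) = √468.2900 ≈ 21.6400 mm.
Angle of view α = 2·arctan(d/2f) with d = 21.6400 mm and f = 58.1 mm.
d/2f = 0.18623; arctan(0.18623) ≈ 10.5494°, so α ≈ 21.0988°.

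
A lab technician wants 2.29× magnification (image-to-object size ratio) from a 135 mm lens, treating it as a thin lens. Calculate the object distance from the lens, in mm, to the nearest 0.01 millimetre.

193.95 mm

With m = dᵢ/dₒ and 1/f = 1/dₒ + 1/dᵢ, substituting dᵢ = m·dₒ gives 1/f = (1 + 1/m)/dₒ, hence dₒ = f·(1 + 1/m).
dₒ = 135 × (1 + 1/2.29) = 135 × 1.43668 ≈ 193.952 mm.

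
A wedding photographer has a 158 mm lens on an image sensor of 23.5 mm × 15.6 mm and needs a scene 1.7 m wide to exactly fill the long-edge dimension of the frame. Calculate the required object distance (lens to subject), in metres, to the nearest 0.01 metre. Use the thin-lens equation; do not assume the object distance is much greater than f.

11.59 m

W: 1.7 m = 1700 mm.
Magnification m = w/W = dᵢ/dₒ; combined with 1/f = 1/dₒ + 1/dᵢ this gives dₒ = f·(1 + W/w).
dₒ = 158 mm × (1 + 1700/23.5) = 158 × 73.3404 ≈ 11587.787 mm = 11.5878 m.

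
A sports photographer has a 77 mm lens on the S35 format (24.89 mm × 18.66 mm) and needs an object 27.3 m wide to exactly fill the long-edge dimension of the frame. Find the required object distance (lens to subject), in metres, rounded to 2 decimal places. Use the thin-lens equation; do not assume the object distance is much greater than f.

W: 27.3 m = 27300 mm.
Magnification m = w/W = dᵢ/dₒ; combined with 1/f = 1/dₒ + 1/dᵢ this gives dₒ = f·(1 + W/w).
dₒ = 77 mm × (1 + 27300/24.89) = 77 × 1097.8260 ≈ 84532.605 mm = 84.5326 m.

84.53 m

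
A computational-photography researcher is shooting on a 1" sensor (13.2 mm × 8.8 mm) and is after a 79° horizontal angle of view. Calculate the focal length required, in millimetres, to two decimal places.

From α = 2·arctan(w/2f) we get f = w / (2·tan(α/2)).
With w = 13.2 mm and α/2 = 39.5°, tan(α/2) ≈ 0.82434, so f ≈ 13.2 / 1.64867 ≈ 8.0064 mm.

8.01 mm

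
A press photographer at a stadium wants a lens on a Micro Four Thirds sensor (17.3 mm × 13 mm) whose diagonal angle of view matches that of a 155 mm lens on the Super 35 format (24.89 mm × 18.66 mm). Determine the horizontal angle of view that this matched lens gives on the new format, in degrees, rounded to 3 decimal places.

9.173°

Sensor diagonal = √(24.89² + 18.66²) = √967.7077 ≈ 31.1080 mm.
Sensor diagonal = √(17.3² + 13²) = √468.2900 ≈ 21.6400 mm.
Equal diagonal AOV ⇒ f₂ = f₁ · 21.6400/31.1080 = 155 × 0.69564 ≈ 107.8244 mm.
Horizontal AOV on the new format = 2·arctan(17.3 / (2 × 107.8244)) = 2·arctan(0.08022) ≈ 9.1732°.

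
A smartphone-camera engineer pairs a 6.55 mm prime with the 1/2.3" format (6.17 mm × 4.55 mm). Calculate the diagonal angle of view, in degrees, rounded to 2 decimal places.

60.67°

Sensor diagonal = √(6.17² + 4.55²) = √58.7714 ≈ 7.6663 mm.
Angle of view α = 2·arctan(d/2f) with d = 7.6663 mm and f = 6.55 mm.
d/2f = 0.58521; arctan(0.58521) ≈ 30.3366°, so α ≈ 60.6732°.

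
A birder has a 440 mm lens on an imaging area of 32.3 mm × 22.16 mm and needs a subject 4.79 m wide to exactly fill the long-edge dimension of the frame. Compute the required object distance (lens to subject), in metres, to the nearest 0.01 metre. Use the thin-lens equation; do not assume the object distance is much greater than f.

65.69 m

W: 4.79 m = 4790 mm.
Magnification m = w/W = dᵢ/dₒ; combined with 1/f = 1/dₒ + 1/dᵢ this gives dₒ = f·(1 + W/w).
dₒ = 440 mm × (1 + 4790/32.3) = 440 × 149.2972 ≈ 65690.774 mm = 65.6908 m.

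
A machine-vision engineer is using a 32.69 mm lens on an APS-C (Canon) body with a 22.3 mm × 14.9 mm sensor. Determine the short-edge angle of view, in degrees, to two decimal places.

25.68°

Angle of view α = 2·arctan(h/2f) with h = 14.9 mm and f = 32.69 mm.
h/2f = 0.22790; arctan(0.22790) ≈ 12.8384°, so α ≈ 25.6767°.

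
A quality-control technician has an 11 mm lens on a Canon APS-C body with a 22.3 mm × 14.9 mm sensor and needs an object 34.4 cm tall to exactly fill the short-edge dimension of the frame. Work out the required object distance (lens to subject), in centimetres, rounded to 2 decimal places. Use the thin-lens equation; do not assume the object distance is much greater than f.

26.50 cm

W: 34.4 cm = 344 mm.
Magnification m = h/W = dᵢ/dₒ; combined with 1/f = 1/dₒ + 1/dᵢ this gives dₒ = f·(1 + W/h).
dₒ = 11 mm × (1 + 344/14.9) = 11 × 24.0872 ≈ 264.960 mm = 26.496 cm.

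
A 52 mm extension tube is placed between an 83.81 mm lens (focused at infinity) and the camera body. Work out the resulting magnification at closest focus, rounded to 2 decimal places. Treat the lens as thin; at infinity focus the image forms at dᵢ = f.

The tube moves the image plane from f to f + e, so dᵢ = 83.81 + 52 = 135.81 mm. Focus is achieved when 1/f = 1/dₒ + 1/dᵢ, giving dₒ = 1/(1/f − 1/(f+e)).
Magnification m = dᵢ/dₒ = (f+e)·(1/f − 1/(f+e)) = e/f = 52/83.81 ≈ 0.6205.

0.62×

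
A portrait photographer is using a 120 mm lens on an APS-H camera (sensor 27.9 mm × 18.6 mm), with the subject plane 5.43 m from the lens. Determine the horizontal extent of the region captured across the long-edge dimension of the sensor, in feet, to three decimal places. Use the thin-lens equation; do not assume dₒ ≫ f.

4.050 ft

dₒ: 5.43 m = 5430 mm.
Similar triangles through the lens centre give W/dₒ = w/dᵢ; with 1/f = 1/dₒ + 1/dᵢ this gives W = w·(dₒ − f)/f.
W = 27.9 mm × (5430 − 120) / 120 = 27.9 × 44.2500 ≈ 1234.575 mm = 1234.575/304.8 ft = 4.05044 ft.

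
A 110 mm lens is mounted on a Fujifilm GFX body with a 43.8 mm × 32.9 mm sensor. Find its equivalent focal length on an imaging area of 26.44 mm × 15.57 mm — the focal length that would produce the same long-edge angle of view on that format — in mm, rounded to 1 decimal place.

Equal angle of view means equal width/f ratio, so f₂ = f₁ · (width₂/width₁) = 110 × 26.44/43.8.
f₂ = 110 × 0.60365 ≈ 66.402 mm.

66.4 mm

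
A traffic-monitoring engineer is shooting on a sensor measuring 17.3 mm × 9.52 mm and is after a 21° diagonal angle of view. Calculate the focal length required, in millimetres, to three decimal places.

53.271 mm

Sensor diagonal = √(17.3² + 9.52²) = √389.9204 ≈ 19.7464 mm.
From α = 2·arctan(d/2f) we get f = d / (2·tan(α/2)).
With d = 19.7464 mm and α/2 = 10.5°, tan(α/2) ≈ 0.18534, so f ≈ 19.7464 / 0.37068 ≈ 53.2710 mm.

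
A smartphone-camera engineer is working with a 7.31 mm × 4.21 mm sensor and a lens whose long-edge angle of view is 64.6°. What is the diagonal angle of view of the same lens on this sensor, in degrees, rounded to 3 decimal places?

72.223°

From the long-edge AOV: f = 7.31 / (2·tan(32.3°)) = 7.31 / 1.26435 ≈ 5.7816 mm.
Sensor diagonal = √(7.31² + 4.21²) = √71.1602 ≈ 8.4357 mm.
Diagonal AOV = 2·arctan(8.4357 / (2 × 5.7816)) = 2·arctan(0.72952) ≈ 72.2231°.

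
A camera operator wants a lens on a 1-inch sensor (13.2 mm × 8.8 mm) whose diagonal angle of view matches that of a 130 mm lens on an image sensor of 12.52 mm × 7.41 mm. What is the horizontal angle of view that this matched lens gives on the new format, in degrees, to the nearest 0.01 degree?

5.33°

Sensor diagonal = √(12.52² + 7.41²) = √211.6585 ≈ 14.5485 mm.
Sensor diagonal = √(13.2² + 8.8²) = √251.6800 ≈ 15.8644 mm.
Equal diagonal AOV ⇒ f₂ = f₁ · 15.8644/14.5485 = 130 × 1.09045 ≈ 141.7587 mm.
Horizontal AOV on the new format = 2·arctan(13.2 / (2 × 141.7587)) = 2·arctan(0.04656) ≈ 5.3313°.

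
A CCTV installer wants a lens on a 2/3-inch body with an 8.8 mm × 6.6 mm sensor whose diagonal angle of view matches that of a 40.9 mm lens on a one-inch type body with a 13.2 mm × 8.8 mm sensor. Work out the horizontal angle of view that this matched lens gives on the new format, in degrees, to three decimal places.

17.639°

Sensor diagonal = √(13.2² + 8.8²) = √251.6800 ≈ 15.8644 mm.
Sensor diagonal = √(8.8² + 6.6²) = √121.0000 ≈ 11.0000 mm.
Equal diagonal AOV ⇒ f₂ = f₁ · 11.0000/15.8644 = 40.9 × 0.69338 ≈ 28.3590 mm.
Horizontal AOV on the new format = 2·arctan(8.8 / (2 × 28.3590)) = 2·arctan(0.15515) ≈ 17.6386°.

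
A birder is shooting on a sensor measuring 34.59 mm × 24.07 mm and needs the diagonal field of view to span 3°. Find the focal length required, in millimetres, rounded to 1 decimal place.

804.6 mm

Sensor diagonal = √(34.59² + 24.07²) = √1775.8330 ≈ 42.1406 mm.
From α = 2·arctan(d/2f) we get f = d / (2·tan(α/2)).
With d = 42.1406 mm and α/2 = 1.5°, tan(α/2) ≈ 0.02619, so f ≈ 42.1406 / 0.05237 ≈ 804.6429 mm.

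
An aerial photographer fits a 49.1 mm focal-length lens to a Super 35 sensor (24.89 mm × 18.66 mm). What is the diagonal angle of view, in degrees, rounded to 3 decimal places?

35.155°

Sensor diagonal = √(24.89² + 18.66²) = √967.7077 ≈ 31.1080 mm.
Angle of view α = 2·arctan(d/2f) with d = 31.1080 mm and f = 49.1 mm.
d/2f = 0.31678; arctan(0.31678) ≈ 17.5773°, so α ≈ 35.1545°.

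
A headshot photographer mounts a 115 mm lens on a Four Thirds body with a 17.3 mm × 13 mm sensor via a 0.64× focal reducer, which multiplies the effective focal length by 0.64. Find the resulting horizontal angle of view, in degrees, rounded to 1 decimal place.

Effective focal length f = 115 × 0.64 = 73.6 mm.
α = 2·arctan(17.3 / (2 × 73.6)) = 2·arctan(0.11753) ≈ 13.4061°.

13.4°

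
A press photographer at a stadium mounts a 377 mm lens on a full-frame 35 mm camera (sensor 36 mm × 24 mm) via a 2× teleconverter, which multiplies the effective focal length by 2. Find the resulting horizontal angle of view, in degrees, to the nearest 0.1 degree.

2.7°

Effective focal length f = 377 × 2 = 754 mm.
α = 2·arctan(36 / (2 × 754)) = 2·arctan(0.02387) ≈ 2.7351°.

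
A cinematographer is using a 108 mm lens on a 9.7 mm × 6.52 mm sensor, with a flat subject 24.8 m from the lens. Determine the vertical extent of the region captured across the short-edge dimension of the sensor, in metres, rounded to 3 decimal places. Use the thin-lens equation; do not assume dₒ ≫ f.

dₒ: 24.8 m = 24800 mm.
Similar triangles through the lens centre give W/dₒ = h/dᵢ; with 1/f = 1/dₒ + 1/dᵢ this gives W = h·(dₒ − f)/f.
W = 6.52 mm × (24800 − 108) / 108 = 6.52 × 228.6296 ≈ 1490.665 mm = 1.49067 m.

1.491 m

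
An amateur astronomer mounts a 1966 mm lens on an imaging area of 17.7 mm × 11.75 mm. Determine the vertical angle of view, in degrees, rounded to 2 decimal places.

0.34°

Angle of view α = 2·arctan(h/2f) with h = 11.75 mm and f = 1966 mm.
h/2f = 0.00299; arctan(0.00299) ≈ 0.1712°, so α ≈ 0.3424°.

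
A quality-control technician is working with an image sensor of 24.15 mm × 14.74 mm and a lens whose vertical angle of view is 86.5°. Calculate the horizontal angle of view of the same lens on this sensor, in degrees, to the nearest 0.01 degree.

114.05°

From the vertical AOV: f = 14.74 / (2·tan(43.25°)) = 14.74 / 1.88141 ≈ 7.8345 mm.
Horizontal AOV = 2·arctan(24.15 / (2 × 7.8345)) = 2·arctan(1.54125) ≈ 114.0471°.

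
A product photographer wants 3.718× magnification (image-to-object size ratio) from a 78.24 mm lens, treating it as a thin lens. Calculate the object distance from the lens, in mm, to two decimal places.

With m = dᵢ/dₒ and 1/f = 1/dₒ + 1/dᵢ, substituting dᵢ = m·dₒ gives 1/f = (1 + 1/m)/dₒ, hence dₒ = f·(1 + 1/m).
dₒ = 78.24 × (1 + 1/3.718) = 78.24 × 1.26896 ≈ 99.284 mm.

99.28 mm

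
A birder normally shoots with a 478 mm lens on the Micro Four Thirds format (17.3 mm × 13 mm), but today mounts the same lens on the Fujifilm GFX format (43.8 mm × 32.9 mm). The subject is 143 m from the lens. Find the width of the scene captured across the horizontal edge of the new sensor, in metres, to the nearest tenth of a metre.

13.1 m

The focal length stays 478 mm; the relevant sensor dimension is now w = 43.8 mm. Object distance dₒ = 143 m = 143000 mm.
Thin-lens field width W = w·(dₒ − f)/f = 43.8 × (143000 − 478)/478 ≈ 13059.547 mm = 13.0595 m.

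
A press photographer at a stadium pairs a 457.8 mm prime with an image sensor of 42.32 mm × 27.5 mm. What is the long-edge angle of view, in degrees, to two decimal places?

5.29°

Angle of view α = 2·arctan(w/2f) with w = 42.32 mm and f = 457.8 mm.
w/2f = 0.04622; arctan(0.04622) ≈ 2.6464°, so α ≈ 5.2928°.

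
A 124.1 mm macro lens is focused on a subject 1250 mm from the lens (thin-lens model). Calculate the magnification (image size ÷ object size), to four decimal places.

Thin lens: 1/f = 1/dₒ + 1/dᵢ → 1/dᵢ = 1/124.1 − 1/1250 = 0.0072580 mm⁻¹, so dᵢ ≈ 137.7787 mm.
Magnification m = dᵢ/dₒ = 137.7787/1250 ≈ 0.11022.

0.1102×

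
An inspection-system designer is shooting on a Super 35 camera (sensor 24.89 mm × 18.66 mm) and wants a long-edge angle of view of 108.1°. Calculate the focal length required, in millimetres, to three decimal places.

9.025 mm

From α = 2·arctan(w/2f) we get f = w / (2·tan(α/2)).
With w = 24.89 mm and α/2 = 54.05°, tan(α/2) ≈ 1.37891, so f ≈ 24.89 / 2.75782 ≈ 9.0252 mm.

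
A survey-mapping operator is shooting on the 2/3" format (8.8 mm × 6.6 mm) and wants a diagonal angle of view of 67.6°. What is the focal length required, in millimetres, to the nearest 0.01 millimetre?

8.22 mm

Sensor diagonal = √(8.8² + 6.6²) = √121.0000 ≈ 11.0000 mm.
From α = 2·arctan(d/2f) we get f = d / (2·tan(α/2)).
With d = 11.0000 mm and α/2 = 33.8°, tan(α/2) ≈ 0.66944, so f ≈ 11.0000 / 1.33888 ≈ 8.2158 mm.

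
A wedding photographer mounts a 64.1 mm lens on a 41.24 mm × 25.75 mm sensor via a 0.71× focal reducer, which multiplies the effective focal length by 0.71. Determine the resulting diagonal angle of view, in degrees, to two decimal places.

Effective focal length f = 64.1 × 0.71 = 45.511 mm.
Sensor diagonal = √(41.24² + 25.75²) = √2363.8001 ≈ 48.6189 mm.
α = 2·arctan(48.619 / (2 × 45.511)) = 2·arctan(0.53414) ≈ 56.2173°.

56.22°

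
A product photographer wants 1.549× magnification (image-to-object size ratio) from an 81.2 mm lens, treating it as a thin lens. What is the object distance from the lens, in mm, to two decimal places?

With m = dᵢ/dₒ and 1/f = 1/dₒ + 1/dᵢ, substituting dᵢ = m·dₒ gives 1/f = (1 + 1/m)/dₒ, hence dₒ = f·(1 + 1/m).
dₒ = 81.2 × (1 + 1/1.549) = 81.2 × 1.64558 ≈ 133.621 mm.

133.62 mm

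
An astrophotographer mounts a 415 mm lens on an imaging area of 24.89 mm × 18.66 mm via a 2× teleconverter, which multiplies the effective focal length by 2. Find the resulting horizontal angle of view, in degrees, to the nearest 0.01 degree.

1.72°

Effective focal length f = 415 × 2 = 830 mm.
α = 2·arctan(24.89 / (2 × 830)) = 2·arctan(0.01499) ≈ 1.7181°.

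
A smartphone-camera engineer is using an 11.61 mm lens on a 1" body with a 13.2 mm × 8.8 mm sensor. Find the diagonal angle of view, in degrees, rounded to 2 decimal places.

68.68°

Sensor diagonal = √(13.2² + 8.8²) = √251.6800 ≈ 15.8644 mm.
Angle of view α = 2·arctan(d/2f) with d = 15.8644 mm and f = 11.61 mm.
d/2f = 0.68322; arctan(0.68322) ≈ 34.3418°, so α ≈ 68.6835°.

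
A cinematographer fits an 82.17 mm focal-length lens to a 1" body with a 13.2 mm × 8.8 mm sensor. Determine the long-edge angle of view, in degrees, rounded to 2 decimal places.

9.18°

Angle of view α = 2·arctan(w/2f) with w = 13.2 mm and f = 82.17 mm.
w/2f = 0.08032; arctan(0.08032) ≈ 4.5922°, so α ≈ 9.1844°.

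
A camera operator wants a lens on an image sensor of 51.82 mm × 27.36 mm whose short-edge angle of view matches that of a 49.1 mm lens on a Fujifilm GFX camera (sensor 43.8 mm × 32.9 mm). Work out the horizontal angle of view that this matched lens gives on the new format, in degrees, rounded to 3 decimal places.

64.794°

Equal short-edge AOV ⇒ f₂ = f₁ · 27.36/32.9 = 49.1 × 0.83161 ≈ 40.8321 mm.
Horizontal AOV on the new format = 2·arctan(51.82 / (2 × 40.8321)) = 2·arctan(0.63455) ≈ 64.7943°.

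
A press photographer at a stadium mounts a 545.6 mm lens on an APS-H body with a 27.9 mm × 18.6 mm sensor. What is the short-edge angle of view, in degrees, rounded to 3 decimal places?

Angle of view α = 2·arctan(h/2f) with h = 18.6 mm and f = 545.6 mm.
h/2f = 0.01705; arctan(0.01705) ≈ 0.9765°, so α ≈ 1.9531°.

1.953°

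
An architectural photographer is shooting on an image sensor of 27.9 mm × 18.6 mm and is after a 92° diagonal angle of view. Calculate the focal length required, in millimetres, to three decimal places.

16.191 mm

Sensor diagonal = √(27.9² + 18.6²) = √1124.3700 ≈ 33.5316 mm.
From α = 2·arctan(d/2f) we get f = d / (2·tan(α/2)).
With d = 33.5316 mm and α/2 = 46°, tan(α/2) ≈ 1.03553, so f ≈ 33.5316 / 2.07106 ≈ 16.1906 mm.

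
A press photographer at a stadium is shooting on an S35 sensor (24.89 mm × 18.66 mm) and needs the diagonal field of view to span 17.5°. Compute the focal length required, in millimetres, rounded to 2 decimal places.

Sensor diagonal = √(24.89² + 18.66²) = √967.7077 ≈ 31.1080 mm.
From α = 2·arctan(d/2f) we get f = d / (2·tan(α/2)).
With d = 31.1080 mm and α/2 = 8.75°, tan(α/2) ≈ 0.15391, so f ≈ 31.1080 / 0.30783 ≈ 101.0560 mm.

101.06 mm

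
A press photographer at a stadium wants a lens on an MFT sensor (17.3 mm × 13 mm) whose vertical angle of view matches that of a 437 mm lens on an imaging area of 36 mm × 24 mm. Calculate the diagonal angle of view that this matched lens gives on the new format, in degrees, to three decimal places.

5.234°

Equal vertical AOV ⇒ f₂ = f₁ · 13/24 = 437 × 0.54167 ≈ 236.7083 mm.
Sensor diagonal = √(17.3² + 13²) = √468.2900 ≈ 21.6400 mm.
Diagonal AOV on the new format = 2·arctan(21.6400 / (2 × 236.7083)) = 2·arctan(0.04571) ≈ 5.2344°.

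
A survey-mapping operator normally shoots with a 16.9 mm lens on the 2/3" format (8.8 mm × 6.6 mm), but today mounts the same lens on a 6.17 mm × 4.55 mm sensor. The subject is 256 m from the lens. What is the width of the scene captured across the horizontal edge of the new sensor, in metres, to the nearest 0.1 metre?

The focal length stays 16.9 mm; the relevant sensor dimension is now w = 6.17 mm. Object distance dₒ = 256 m = 256000 mm.
Thin-lens field width W = w·(dₒ − f)/f = 6.17 × (256000 − 16.9)/16.9 ≈ 93456.552 mm = 93.4566 m.

93.5 m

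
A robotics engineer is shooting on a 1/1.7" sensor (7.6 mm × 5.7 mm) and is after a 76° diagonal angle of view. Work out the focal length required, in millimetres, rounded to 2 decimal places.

Sensor diagonal = √(7.6² + 5.7²) = √90.2500 ≈ 9.5000 mm.
From α = 2·arctan(d/2f) we get f = d / (2·tan(α/2)).
With d = 9.5000 mm and α/2 = 38°, tan(α/2) ≈ 0.78129, so f ≈ 9.5000 / 1.56257 ≈ 6.0797 mm.

6.08 mm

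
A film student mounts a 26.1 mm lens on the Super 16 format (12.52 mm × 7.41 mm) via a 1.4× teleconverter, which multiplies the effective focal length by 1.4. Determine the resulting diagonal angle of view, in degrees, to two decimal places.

Effective focal length f = 26.1 × 1.4 = 36.54 mm.
Sensor diagonal = √(12.52² + 7.41²) = √211.6585 ≈ 14.5485 mm.
α = 2·arctan(14.548 / (2 × 36.54)) = 2·arctan(0.19908) ≈ 22.5181°.

22.52°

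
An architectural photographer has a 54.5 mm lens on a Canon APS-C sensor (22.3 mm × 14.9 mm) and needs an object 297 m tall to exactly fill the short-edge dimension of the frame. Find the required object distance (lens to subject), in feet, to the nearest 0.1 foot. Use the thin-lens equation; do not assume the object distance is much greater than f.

W: 297 m = 297000 mm.
Magnification m = h/W = dᵢ/dₒ; combined with 1/f = 1/dₒ + 1/dᵢ this gives dₒ = f·(1 + W/h).
dₒ = 54.5 mm × (1 + 297000/14.9) = 54.5 × 19933.8859 ≈ 1086396.782 mm = 1086396.782/304.8 ft = 3564.29 ft.

3564.3 ft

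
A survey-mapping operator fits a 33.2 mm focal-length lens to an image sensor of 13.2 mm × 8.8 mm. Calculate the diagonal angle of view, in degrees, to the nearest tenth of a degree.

26.9°

Sensor diagonal = √(13.2² + 8.8²) = √251.6800 ≈ 15.8644 mm.
Angle of view α = 2·arctan(d/2f) with d = 15.8644 mm and f = 33.2 mm.
d/2f = 0.23892; arctan(0.23892) ≈ 13.4373°, so α ≈ 26.8746°.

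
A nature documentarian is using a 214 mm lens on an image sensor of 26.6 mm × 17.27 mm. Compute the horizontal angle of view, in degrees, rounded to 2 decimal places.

Angle of view α = 2·arctan(w/2f) with w = 26.6 mm and f = 214 mm.
w/2f = 0.06215; arctan(0.06215) ≈ 3.5563°, so α ≈ 7.1127°.

7.11°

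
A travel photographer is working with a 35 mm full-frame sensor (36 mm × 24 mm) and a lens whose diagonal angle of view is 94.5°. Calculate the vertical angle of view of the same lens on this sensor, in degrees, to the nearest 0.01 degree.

61.93°

Sensor diagonal = √(36² + 24²) = √1872.0000 ≈ 43.2666 mm.
From the diagonal AOV: f = 43.2666 / (2·tan(47.25°)) = 43.2666 / 2.16359 ≈ 19.9976 mm.
Vertical AOV = 2·arctan(24 / (2 × 19.9976)) = 2·arctan(0.60007) ≈ 61.9335°.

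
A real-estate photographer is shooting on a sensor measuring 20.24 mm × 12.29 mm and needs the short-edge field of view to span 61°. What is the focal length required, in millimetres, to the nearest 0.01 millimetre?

10.43 mm

From α = 2·arctan(h/2f) we get f = h / (2·tan(α/2)).
With h = 12.29 mm and α/2 = 30.5°, tan(α/2) ≈ 0.58905, so f ≈ 12.29 / 1.17809 ≈ 10.4321 mm.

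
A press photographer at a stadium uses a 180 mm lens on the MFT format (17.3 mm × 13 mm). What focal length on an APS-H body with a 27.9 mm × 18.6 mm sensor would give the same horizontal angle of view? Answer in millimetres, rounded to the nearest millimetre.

290 mm

Equal angle of view means equal width/f ratio, so f₂ = f₁ · (width₂/width₁) = 180 × 27.9/17.3.
f₂ = 180 × 1.61272 ≈ 290.289 mm.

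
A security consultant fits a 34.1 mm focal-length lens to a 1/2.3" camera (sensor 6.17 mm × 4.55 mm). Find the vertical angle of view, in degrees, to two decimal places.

Angle of view α = 2·arctan(h/2f) with h = 4.55 mm and f = 34.1 mm.
h/2f = 0.06672; arctan(0.06672) ≈ 3.8169°, so α ≈ 7.6337°.

7.63°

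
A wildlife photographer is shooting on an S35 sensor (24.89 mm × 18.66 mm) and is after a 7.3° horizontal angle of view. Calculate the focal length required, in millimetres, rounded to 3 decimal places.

195.091 mm

From α = 2·arctan(w/2f) we get f = w / (2·tan(α/2)).
With w = 24.89 mm and α/2 = 3.65°, tan(α/2) ≈ 0.06379, so f ≈ 24.89 / 0.12758 ≈ 195.0907 mm.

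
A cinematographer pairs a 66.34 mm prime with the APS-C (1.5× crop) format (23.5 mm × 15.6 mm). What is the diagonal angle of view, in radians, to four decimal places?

Sensor diagonal = √(23.5² + 15.6²) = √795.6100 ≈ 28.2066 mm.
Angle of view α = 2·arctan(d/2f) with d = 28.2066 mm and f = 66.34 mm.
d/2f = 0.21259; arctan(0.21259) ≈ 0.2095 rad, so α ≈ 0.4189 rad.

0.4189 rad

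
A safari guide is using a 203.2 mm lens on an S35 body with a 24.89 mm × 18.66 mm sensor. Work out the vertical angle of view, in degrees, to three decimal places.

5.258°

Angle of view α = 2·arctan(h/2f) with h = 18.66 mm and f = 203.2 mm.
h/2f = 0.04592; arctan(0.04592) ≈ 2.6289°, so α ≈ 5.2578°.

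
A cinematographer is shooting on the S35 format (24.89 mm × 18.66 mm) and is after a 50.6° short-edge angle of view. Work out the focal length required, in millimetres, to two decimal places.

From α = 2·arctan(h/2f) we get f = h / (2·tan(α/2)).
With h = 18.66 mm and α/2 = 25.3°, tan(α/2) ≈ 0.47270, so f ≈ 18.66 / 0.94540 ≈ 19.7378 mm.

19.74 mm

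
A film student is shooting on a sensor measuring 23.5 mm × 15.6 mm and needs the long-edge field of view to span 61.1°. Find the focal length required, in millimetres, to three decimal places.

From α = 2·arctan(w/2f) we get f = w / (2·tan(α/2)).
With w = 23.5 mm and α/2 = 30.55°, tan(α/2) ≈ 0.59022, so f ≈ 23.5 / 1.18044 ≈ 19.9078 mm.

19.908 mm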